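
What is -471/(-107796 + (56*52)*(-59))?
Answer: 471/279604 ≈ 0.0016845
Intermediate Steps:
-471/(-107796 + (56*52)*(-59)) = -471/(-107796 + 2912*(-59)) = -471/(-107796 - 171808) = -471/(-279604) = -471*(-1/279604) = 471/279604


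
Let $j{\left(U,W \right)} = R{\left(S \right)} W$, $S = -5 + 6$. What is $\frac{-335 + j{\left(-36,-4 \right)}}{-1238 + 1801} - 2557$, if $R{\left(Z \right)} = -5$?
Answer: $- \frac{1439906}{563} \approx -2557.6$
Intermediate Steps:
$S = 1$
$j{\left(U,W \right)} = - 5 W$
$\frac{-335 + j{\left(-36,-4 \right)}}{-1238 + 1801} - 2557 = \frac{-335 - -20}{-1238 + 1801} - 2557 = \frac{-335 + 20}{563} - 2557 = \left(-315\right) \frac{1}{563} - 2557 = - \frac{315}{563} - 2557 = - \frac{1439906}{563}$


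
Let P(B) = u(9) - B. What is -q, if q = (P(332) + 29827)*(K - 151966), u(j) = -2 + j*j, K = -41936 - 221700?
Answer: 12291013548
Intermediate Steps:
K = -263636
u(j) = -2 + j**2
P(B) = 79 - B (P(B) = (-2 + 9**2) - B = (-2 + 81) - B = 79 - B)
q = -12291013548 (q = ((79 - 1*332) + 29827)*(-263636 - 151966) = ((79 - 332) + 29827)*(-415602) = (-253 + 29827)*(-415602) = 29574*(-415602) = -12291013548)
-q = -1*(-12291013548) = 12291013548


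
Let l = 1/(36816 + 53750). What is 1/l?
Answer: 90566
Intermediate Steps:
l = 1/90566 ≈ 1.1042e-5
1/l = 1/(1/90566) = 90566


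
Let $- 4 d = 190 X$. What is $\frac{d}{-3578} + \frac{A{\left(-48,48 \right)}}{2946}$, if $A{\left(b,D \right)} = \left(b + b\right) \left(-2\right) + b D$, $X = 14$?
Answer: $- \frac{932941}{1756798} \approx -0.53105$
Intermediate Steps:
$d = -665$ ($d = - \frac{190 \cdot 14}{4} = \left(- \frac{1}{4}\right) 2660 = -665$)
$A{\left(b,D \right)} = - 4 b + D b$ ($A{\left(b,D \right)} = 2 b \left(-2\right) + D b = - 4 b + D b$)
$\frac{d}{-3578} + \frac{A{\left(-48,48 \right)}}{2946} = - \frac{665}{-3578} + \frac{\left(-48\right) \left(-4 + 48\right)}{2946} = \left(-665\right) \left(- \frac{1}{3578}\right) + \left(-48\right) 44 \cdot \frac{1}{2946} = \frac{665}{3578} - \frac{352}{491} = - \frac{932941}{1756798}$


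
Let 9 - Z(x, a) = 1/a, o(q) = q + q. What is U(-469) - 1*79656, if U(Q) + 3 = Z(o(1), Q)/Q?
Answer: -17521877521/219961 ≈ -79659.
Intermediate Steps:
o(q) = 2*q
Z(x, a) = 9 - 1/a
U(Q) = -3 + (9 - 1/Q)/Q
U(-469) - 1*79656 = (-3 - 1/(-469)**2 + 9/(-469)) - 1*79656 = (-3 - 1*1/219961 + 9*(-1/469)) - 79656 = (-3 - 1/219961 - 9/469) - 79656 = -664105/219961 - 79656 = -17521877521/219961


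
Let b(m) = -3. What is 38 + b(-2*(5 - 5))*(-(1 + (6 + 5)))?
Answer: 74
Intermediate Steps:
38 + b(-2*(5 - 5))*(-(1 + (6 + 5))) = 38 - (-3)*(1 + (6 + 5)) = 38 - (-3)*(1 + 11) = 38 - (-3)*12 = 38 - 3*(-12) = 38 + 36 = 74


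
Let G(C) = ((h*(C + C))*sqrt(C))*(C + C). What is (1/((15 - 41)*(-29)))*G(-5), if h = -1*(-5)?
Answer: 250*I*sqrt(5)/377 ≈ 1.4828*I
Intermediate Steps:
h = 5
G(C) = 20*C**(5/2) (G(C) = ((5*(C + C))*sqrt(C))*(C + C) = ((5*(2*C))*sqrt(C))*(2*C) = ((10*C)*sqrt(C))*(2*C) = (10*C**(3/2))*(2*C) = 20*C**(5/2))
(1/((15 - 41)*(-29)))*G(-5) = (1/((15 - 41)*(-29)))*(20*(-5)**(5/2)) = (-1/29/(-26))*(20*(25*I*sqrt(5))) = (-1/26*(-1/29))*(500*I*sqrt(5)) = (500*I*sqrt(5))/754 = 250*I*sqrt(5)/377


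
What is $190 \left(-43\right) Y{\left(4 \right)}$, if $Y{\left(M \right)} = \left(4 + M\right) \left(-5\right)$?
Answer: $326800$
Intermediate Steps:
$Y{\left(M \right)} = -20 - 5 M$
$190 \left(-43\right) Y{\left(4 \right)} = 190 \left(-43\right) \left(-20 - 20\right) = - 8170 \left(-20 - 20\right) = \left(-8170\right) \left(-40\right) = 326800$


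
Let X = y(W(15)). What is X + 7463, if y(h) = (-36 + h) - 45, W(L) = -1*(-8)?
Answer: 7390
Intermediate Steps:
W(L) = 8
y(h) = -81 + h
X = -73 (X = -81 + 8 = -73)
X + 7463 = -73 + 7463 = 7390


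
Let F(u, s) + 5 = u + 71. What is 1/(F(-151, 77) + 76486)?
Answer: 1/76401 ≈ 1.3089e-5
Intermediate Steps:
F(u, s) = 66 + u (F(u, s) = -5 + (u + 71) = -5 + (71 + u) = 66 + u)
1/(F(-151, 77) + 76486) = 1/((66 - 151) + 76486) = 1/(-85 + 76486) = 1/76401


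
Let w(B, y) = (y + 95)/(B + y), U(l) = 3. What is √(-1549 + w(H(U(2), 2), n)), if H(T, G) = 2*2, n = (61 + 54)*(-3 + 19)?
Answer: I*√1315888081/922 ≈ 39.344*I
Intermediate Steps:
n = 1840 (n = 115*16 = 1840)
H(T, G) = 4
w(B, y) = (95 + y)/(B + y)
√(-1549 + w(H(U(2), 2), n)) = √(-1549 + (95 + 1840)/(4 + 1840)) = √(-1549 + 1935/1844) = √(-2854421/1844) = I*√1315888081/922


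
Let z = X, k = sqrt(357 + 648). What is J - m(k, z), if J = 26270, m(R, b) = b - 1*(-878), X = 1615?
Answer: 23777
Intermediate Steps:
k = sqrt(1005) ≈ 31.702
z = 1615
m(R, b) = 878 + b (m(R, b) = b + 878 = 878 + b)
J - m(k, z) = 26270 - (878 + 1615) = 26270 - 1*2493 = 26270 - 2493 = 23777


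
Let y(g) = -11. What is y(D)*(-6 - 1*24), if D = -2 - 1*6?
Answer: 330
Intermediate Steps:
D = -8 (D = -2 - 6 = -8)
y(D)*(-6 - 1*24) = -11*(-6 - 1*24) = -11*(-6 - 24) = -11*(-30) = 330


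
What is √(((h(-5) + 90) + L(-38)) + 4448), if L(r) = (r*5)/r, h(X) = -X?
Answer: 2*√1137 ≈ 67.439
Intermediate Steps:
L(r) = 5 (L(r) = (5*r)/r = 5)
√(((h(-5) + 90) + L(-38)) + 4448) = √(((-1*(-5) + 90) + 5) + 4448) = √(((5 + 90) + 5) + 4448) = √((95 + 5) + 4448) = √(100 + 4448) = √4548 = 2*√1137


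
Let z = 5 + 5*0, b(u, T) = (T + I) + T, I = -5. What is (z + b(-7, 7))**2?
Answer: 196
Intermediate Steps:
b(u, T) = -5 + 2*T (b(u, T) = (T - 5) + T = (-5 + T) + T = -5 + 2*T)
z = 5 (z = 5 + 0 = 5)
(z + b(-7, 7))**2 = (5 + (-5 + 2*7))**2 = (5 + (-5 + 14))**2 = (5 + 9)**2 = 14**2 = 196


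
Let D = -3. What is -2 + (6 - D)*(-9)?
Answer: -83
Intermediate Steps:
-2 + (6 - D)*(-9) = -2 + (6 - 1*(-3))*(-9) = -2 + (6 + 3)*(-9) = -2 + 9*(-9) = -2 - 81 = -83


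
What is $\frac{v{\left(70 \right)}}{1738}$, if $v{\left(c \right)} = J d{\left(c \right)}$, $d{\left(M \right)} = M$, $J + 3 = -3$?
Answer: $- \frac{210}{869} \approx -0.24166$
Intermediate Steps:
$J = -6$ ($J = -3 - 3 = -6$)
$v{\left(c \right)} = - 6 c$
$\frac{v{\left(70 \right)}}{1738} = \frac{\left(-6\right) 70}{1738} = \left(-420\right) \frac{1}{1738} = - \frac{210}{869}$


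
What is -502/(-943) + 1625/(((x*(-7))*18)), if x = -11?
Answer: 2228147/1306998 ≈ 1.7048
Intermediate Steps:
-502/(-943) + 1625/(((x*(-7))*18)) = -502/(-943) + 1625/((-11*(-7)*18)) = -502*(-1/943) + 1625/((77*18)) = 502/943 + 1625/1386 = 2228147/1306998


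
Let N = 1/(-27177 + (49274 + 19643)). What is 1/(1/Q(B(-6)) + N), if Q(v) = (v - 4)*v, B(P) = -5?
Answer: 375660/8357 ≈ 44.952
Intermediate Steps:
Q(v) = v*(-4 + v) (Q(v) = (-4 + v)*v = v*(-4 + v))
N = 1/41740 (N = 1/(-27177 + 68917) = 1/41740 ≈ 2.3958e-5)
1/(1/Q(B(-6)) + N) = 1/(1/(-5*(-4 - 5)) + 1/41740) = 1/(1/(-5*(-9)) + 1/41740) = 1/(1/45 + 1/41740) = 1/(8357/375660) = 375660/8357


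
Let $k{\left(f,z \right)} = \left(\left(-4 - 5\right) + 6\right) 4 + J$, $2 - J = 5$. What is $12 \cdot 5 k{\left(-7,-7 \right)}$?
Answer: $-900$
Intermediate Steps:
$J = -3$ ($J = 2 - 5 = -3$)
$k{\left(f,z \right)} = -15$ ($k{\left(f,z \right)} = \left(\left(-4 - 5\right) + 6\right) 4 - 3 = \left(-9 + 6\right) 4 - 3 = \left(-3\right) 4 - 3 = -12 - 3 = -15$)
$12 \cdot 5 k{\left(-7,-7 \right)} = 12 \cdot 5 \left(-15\right) = 60 \left(-15\right) = -900$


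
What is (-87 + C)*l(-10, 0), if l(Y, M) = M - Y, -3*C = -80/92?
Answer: -59830/69 ≈ -867.10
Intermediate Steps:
C = 20/69 (C = -(-80)/(3*92) = -⅓*(-20/23) = 20/69 ≈ 0.28986)
(-87 + C)*l(-10, 0) = (-87 + 20/69)*(0 - 1*(-10)) = -5983*(0 + 10)/69 = -5983/69*10 = -59830/69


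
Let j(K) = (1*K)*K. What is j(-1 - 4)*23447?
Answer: 586175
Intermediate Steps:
j(K) = K² (j(K) = K*K = K²)
j(-1 - 4)*23447 = (-1 - 4)²*23447 = (-5)²*23447 = 25*23447 = 586175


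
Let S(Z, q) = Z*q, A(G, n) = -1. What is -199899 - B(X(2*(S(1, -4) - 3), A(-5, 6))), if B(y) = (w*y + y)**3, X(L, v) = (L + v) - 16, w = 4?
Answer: 3523976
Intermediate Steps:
X(L, v) = -16 + L + v
B(y) = 125*y**3 (B(y) = (4*y + y)**3 = (5*y)**3 = 125*y**3)
-199899 - B(X(2*(S(1, -4) - 3), A(-5, 6))) = -199899 - 125*(-16 + 2*(1*(-4) - 3) - 1)**3 = -199899 - 125*(-16 + 2*(-4 - 3) - 1)**3 = -199899 - 125*(-16 + 2*(-7) - 1)**3 = -199899 - 125*(-16 - 14 - 1)**3 = -199899 - 125*(-31)**3 = -199899 - 125*(-29791) = -199899 - 1*(-3723875) = -199899 + 3723875 = 3523976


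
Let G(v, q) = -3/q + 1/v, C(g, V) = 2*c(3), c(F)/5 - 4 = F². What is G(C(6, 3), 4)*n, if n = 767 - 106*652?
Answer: 2638117/52 ≈ 50733.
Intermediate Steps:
n = -68345 (n = 767 - 69112 = -68345)
c(F) = 20 + 5*F²
C(g, V) = 130 (C(g, V) = 2*(20 + 5*3²) = 2*(20 + 5*9) = 2*(20 + 45) = 2*65 = 130)
G(v, q) = 1/v - 3/q (G(v, q) = -3/q + 1/v = 1/v - 3/q)
G(C(6, 3), 4)*n = (1/130 - 3/4)*(-68345) = (1/130 - 3*¼)*(-68345) = (1/130 - ¾)*(-68345) = -193/260*(-68345) = 2638117/52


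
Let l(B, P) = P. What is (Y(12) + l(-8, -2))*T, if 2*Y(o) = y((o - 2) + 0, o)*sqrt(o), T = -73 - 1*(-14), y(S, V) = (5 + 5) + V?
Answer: 118 - 1298*sqrt(3) ≈ -2130.2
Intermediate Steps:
y(S, V) = 10 + V
T = -59 (T = -73 + 14 = -59)
Y(o) = sqrt(o)*(10 + o)/2 (Y(o) = ((10 + o)*sqrt(o))/2 = (sqrt(o)*(10 + o))/2 = sqrt(o)*(10 + o)/2)
(Y(12) + l(-8, -2))*T = (sqrt(12)*(10 + 12)/2 - 2)*(-59) = ((1/2)*(2*sqrt(3))*22 - 2)*(-59) = (22*sqrt(3) - 2)*(-59) = (-2 + 22*sqrt(3))*(-59) = 118 - 1298*sqrt(3)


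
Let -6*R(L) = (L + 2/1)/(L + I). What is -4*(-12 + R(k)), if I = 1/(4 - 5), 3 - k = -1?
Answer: 148/3 ≈ 49.333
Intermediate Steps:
k = 4 (k = 3 - 1*(-1) = 3 + 1 = 4)
I = -1 (I = 1/(-1) = -1)
R(L) = -(2 + L)/(6*(-1 + L)) (R(L) = -(L + 2/1)/(6*(L - 1)) = -(L + 2*1)/(6*(-1 + L)) = -(L + 2)/(6*(-1 + L)) = -(2 + L)/(6*(-1 + L)))
-4*(-12 + R(k)) = -4*(-12 + (-2 - 1*4)/(6*(-1 + 4))) = -4*(-12 + (⅙)*(-2 - 4)/3) = -4*(-12 + (⅙)*(⅓)*(-6)) = -4*(-12 - ⅓) = -4*(-37/3) = 148/3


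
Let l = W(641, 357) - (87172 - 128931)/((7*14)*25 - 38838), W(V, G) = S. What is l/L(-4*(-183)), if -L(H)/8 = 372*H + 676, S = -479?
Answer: 17471611/79465569920 ≈ 0.00021986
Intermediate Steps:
W(V, G) = -479
L(H) = -5408 - 2976*H (L(H) = -8*(372*H + 676) = -8*(676 + 372*H) = -5408 - 2976*H)
l = -17471611/36388 (l = -479 - (87172 - 128931)/((7*14)*25 - 38838) = -479 - (-41759)/(98*25 - 38838) = -479 - (-41759)/(2450 - 38838) = -479 - (-41759)/(-36388) = -479 - (-41759)*(-1)/36388 = -479 - 1*41759/36388 = -479 - 41759/36388 = -17471611/36388 ≈ -480.15)
l/L(-4*(-183)) = -17471611/(36388*(-5408 - (-11904)*(-183))) = -17471611/(36388*(-5408 - 2976*732)) = -17471611/(36388*(-5408 - 2178432)) = -17471611/36388/(-2183840) = -17471611/36388*(-1/2183840) = 17471611/79465569920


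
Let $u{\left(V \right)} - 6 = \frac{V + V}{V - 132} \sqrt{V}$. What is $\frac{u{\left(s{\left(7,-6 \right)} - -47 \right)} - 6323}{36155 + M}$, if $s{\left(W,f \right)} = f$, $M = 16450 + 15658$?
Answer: $- \frac{6317}{68263} - \frac{82 \sqrt{41}}{6211933} \approx -0.092624$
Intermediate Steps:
$M = 32108$
$u{\left(V \right)} = 6 + \frac{2 V^{\frac{3}{2}}}{-132 + V}$ ($u{\left(V \right)} = 6 + \frac{V + V}{V - 132} \sqrt{V} = 6 + \frac{2 V}{-132 + V} \sqrt{V} = 6 + \frac{2 V^{\frac{3}{2}}}{-132 + V}$)
$\frac{u{\left(s{\left(7,-6 \right)} - -47 \right)} - 6323}{36155 + M} = \frac{\frac{2 \left(-396 + \left(-6 - -47\right)^{\frac{3}{2}} + 3 \left(-6 - -47\right)\right)}{-132 - -41} - 6323}{36155 + 32108} = \frac{\frac{2 \left(-396 + \left(-6 + 47\right)^{\frac{3}{2}} + 3 \left(-6 + 47\right)\right)}{-132 + \left(-6 + 47\right)} - 6323}{68263} = \left(\frac{2 \left(-396 + 41^{\frac{3}{2}} + 3 \cdot 41\right)}{-132 + 41} - 6323\right) \frac{1}{68263} = \left(\frac{2 \left(-396 + 41 \sqrt{41} + 123\right)}{-91} - 6323\right) \frac{1}{68263} = \left(2 \left(- \frac{1}{91}\right) \left(-273 + 41 \sqrt{41}\right) - 6323\right) \frac{1}{68263} = \left(\left(6 - \frac{82 \sqrt{41}}{91}\right) - 6323\right) \frac{1}{68263} = \left(-6317 - \frac{82 \sqrt{41}}{91}\right) \frac{1}{68263} = - \frac{6317}{68263} - \frac{82 \sqrt{41}}{6211933}$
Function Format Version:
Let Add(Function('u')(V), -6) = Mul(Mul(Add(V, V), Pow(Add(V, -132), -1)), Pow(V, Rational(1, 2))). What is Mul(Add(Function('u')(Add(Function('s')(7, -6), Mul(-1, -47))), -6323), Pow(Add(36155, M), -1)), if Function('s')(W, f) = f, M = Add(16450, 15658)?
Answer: Add(Rational(-6317, 68263), Mul(Rational(-82, 6211933), Pow(41, Rational(1, 2)))) ≈ -0.092624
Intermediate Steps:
M = 32108
Function('u')(V) = Add(6, Mul(2, Pow(V, Rational(3, 2)), Pow(Add(-132, V), -1))) (Function('u')(V) = Add(6, Mul(Mul(Add(V, V), Pow(Add(V, -132), -1)), Pow(V, Rational(1, 2)))) = Add(6, Mul(Mul(Mul(2, V), Pow(Add(-132, V), -1)), Pow(V, Rational(1, 2)))) = Add(6, Mul(Mul(2, V, Pow(Add(-132, V), -1)), Pow(V, Rational(1, 2)))) = Add(6, Mul(2, Pow(V, Rational(3, 2)), Pow(Add(-132, V), -1))))
Mul(Add(Function('u')(Add(Function('s')(7, -6), Mul(-1, -47))), -6323), Pow(Add(36155, M), -1)) = Mul(Add(Mul(2, Pow(Add(-132, Add(-6, Mul(-1, -47))), -1), Add(-396, Pow(Add(-6, Mul(-1, -47)), Rational(3, 2)), Mul(3, Add(-6, Mul(-1, -47))))), -6323), Pow(Add(36155, 32108), -1)) = Mul(Add(Mul(2, Pow(Add(-132, Add(-6, 47)), -1), Add(-396, Pow(Add(-6, 47), Rational(3, 2)), Mul(3, Add(-6, 47)))), -6323), Pow(68263, -1)) = Mul(Add(Mul(2, Pow(Add(-132, 41), -1), Add(-396, Pow(41, Rational(3, 2)), Mul(3, 41))), -6323), Rational(1, 68263)) = Mul(Add(Mul(2, Pow(-91, -1), Add(-396, Mul(41, Pow(41, Rational(1, 2))), 123)), -6323), Rational(1, 68263)) = Mul(Add(Mul(2, Rational(-1, 91), Add(-273, Mul(41, Pow(41, Rational(1, 2))))), -6323), Rational(1, 68263)) = Mul(Add(Add(6, Mul(Rational(-82, 91), Pow(41, Rational(1, 2)))), -6323), Rational(1, 68263)) = Mul(Add(-6317, Mul(Rational(-82, 91), Pow(41, Rational(1, 2)))), Rational(1, 68263)) = Add(Rational(-6317, 68263), Mul(Rational(-82, 6211933), Pow(41, Rational(1, 2))))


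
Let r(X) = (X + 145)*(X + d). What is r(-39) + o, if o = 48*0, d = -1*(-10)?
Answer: -3074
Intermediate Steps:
d = 10
o = 0
r(X) = (10 + X)*(145 + X) (r(X) = (X + 145)*(X + 10) = (145 + X)*(10 + X) = (10 + X)*(145 + X))
r(-39) + o = (1450 + (-39)² + 155*(-39)) + 0 = (1450 + 1521 - 6045) + 0 = -3074 + 0 = -3074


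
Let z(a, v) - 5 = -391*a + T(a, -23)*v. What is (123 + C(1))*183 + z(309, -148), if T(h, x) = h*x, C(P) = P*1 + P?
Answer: 953897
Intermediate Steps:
C(P) = 2*P (C(P) = P + P = 2*P)
z(a, v) = 5 - 391*a - 23*a*v (z(a, v) = 5 + (-391*a + (a*(-23))*v) = 5 + (-391*a + (-23*a)*v) = 5 + (-391*a - 23*a*v) = 5 - 391*a - 23*a*v)
(123 + C(1))*183 + z(309, -148) = (123 + 2*1)*183 + (5 - 391*309 - 23*309*(-148)) = (123 + 2)*183 + (5 - 120819 + 1051836) = 125*183 + 931022 = 22875 + 931022 = 953897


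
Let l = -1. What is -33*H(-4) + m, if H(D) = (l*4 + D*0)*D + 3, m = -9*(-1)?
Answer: -618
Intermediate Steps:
m = 9
H(D) = 3 - 4*D (H(D) = (-1*4 + D*0)*D + 3 = (-4 + 0)*D + 3 = -4*D + 3 = 3 - 4*D)
-33*H(-4) + m = -33*(3 - 4*(-4)) + 9 = -33*(3 + 16) + 9 = -33*19 + 9 = -627 + 9 = -618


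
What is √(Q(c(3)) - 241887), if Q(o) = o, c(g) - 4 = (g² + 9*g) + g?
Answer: 2*I*√60461 ≈ 491.78*I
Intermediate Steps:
c(g) = 4 + g² + 10*g (c(g) = 4 + ((g² + 9*g) + g) = 4 + (g² + 10*g) = 4 + g² + 10*g)
√(Q(c(3)) - 241887) = √((4 + 3² + 10*3) - 241887) = √((4 + 9 + 30) - 241887) = √(43 - 241887) = √(-241844) = 2*I*√60461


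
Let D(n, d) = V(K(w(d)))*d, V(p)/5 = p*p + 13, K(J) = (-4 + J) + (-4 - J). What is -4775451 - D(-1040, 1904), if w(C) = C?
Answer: -5508491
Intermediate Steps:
K(J) = -8
V(p) = 65 + 5*p**2 (V(p) = 5*(p*p + 13) = 5*(p**2 + 13) = 5*(13 + p**2) = 65 + 5*p**2)
D(n, d) = 385*d (D(n, d) = (65 + 5*(-8)**2)*d = (65 + 5*64)*d = (65 + 320)*d = 385*d)
-4775451 - D(-1040, 1904) = -4775451 - 385*1904 = -4775451 - 1*733040 = -4775451 - 733040 = -5508491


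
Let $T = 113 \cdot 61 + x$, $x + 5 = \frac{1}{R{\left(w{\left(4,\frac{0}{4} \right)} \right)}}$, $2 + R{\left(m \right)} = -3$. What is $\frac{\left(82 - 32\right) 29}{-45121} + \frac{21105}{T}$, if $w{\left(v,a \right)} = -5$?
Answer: $\frac{4711456975}{1553922119} \approx 3.032$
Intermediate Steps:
$R{\left(m \right)} = -5$ ($R{\left(m \right)} = -2 - 3 = -5$)
$x = - \frac{26}{5}$ ($x = -5 + \frac{1}{-5} = -5 - \frac{1}{5} = - \frac{26}{5} \approx -5.2$)
$T = \frac{34439}{5}$ ($T = 113 \cdot 61 - \frac{26}{5} = 6893 - \frac{26}{5} = \frac{34439}{5} \approx 6887.8$)
$\frac{\left(82 - 32\right) 29}{-45121} + \frac{21105}{T} = \frac{\left(82 - 32\right) 29}{-45121} + \frac{21105}{\frac{34439}{5}} = 50 \cdot 29 \left(- \frac{1}{45121}\right) + 21105 \cdot \frac{5}{34439} = 1450 \left(- \frac{1}{45121}\right) + \frac{105525}{34439} = - \frac{1450}{45121} + \frac{105525}{34439} = \frac{4711456975}{1553922119}$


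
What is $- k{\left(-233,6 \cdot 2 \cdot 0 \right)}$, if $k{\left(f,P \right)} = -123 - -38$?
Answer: $85$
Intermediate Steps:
$k{\left(f,P \right)} = -85$ ($k{\left(f,P \right)} = -123 + 38 = -85$)
$- k{\left(-233,6 \cdot 2 \cdot 0 \right)} = \left(-1\right) \left(-85\right) = 85$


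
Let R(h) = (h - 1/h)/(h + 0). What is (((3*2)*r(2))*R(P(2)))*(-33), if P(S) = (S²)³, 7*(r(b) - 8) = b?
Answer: -1679535/1024 ≈ -1640.2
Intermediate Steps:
r(b) = 8 + b/7
P(S) = S⁶
R(h) = (h - 1/h)/h
(((3*2)*r(2))*R(P(2)))*(-33) = (((3*2)*(8 + (⅐)*2))*(1 - 1/(2⁶)²))*(-33) = ((6*(8 + 2/7))*(1 - 1/64²))*(-33) = ((6*(58/7))*(1 - 1*1/4096))*(-33) = (348*(1 - 1/4096)/7)*(-33) = ((348/7)*(4095/4096))*(-33) = (50895/1024)*(-33) = -1679535/1024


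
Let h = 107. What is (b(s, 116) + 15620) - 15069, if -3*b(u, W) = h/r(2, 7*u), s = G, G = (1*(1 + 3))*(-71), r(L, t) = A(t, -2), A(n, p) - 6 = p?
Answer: 6505/12 ≈ 542.08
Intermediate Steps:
A(n, p) = 6 + p
r(L, t) = 4 (r(L, t) = 6 - 2 = 4)
G = -284 (G = (1*4)*(-71) = 4*(-71) = -284)
s = -284
b(u, W) = -107/12 (b(u, W) = -107/(3*4) = -⅓*107/4 = -107/12)
(b(s, 116) + 15620) - 15069 = (-107/12 + 15620) - 15069 = 187333/12 - 15069 = 6505/12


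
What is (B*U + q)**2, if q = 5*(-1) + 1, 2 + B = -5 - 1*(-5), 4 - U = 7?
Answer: 4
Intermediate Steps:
U = -3 (U = 4 - 1*7 = 4 - 7 = -3)
B = -2 (B = -2 + (-5 - 1*(-5)) = -2 + (-5 + 5) = -2 + 0 = -2)
q = -4 (q = -5 + 1 = -4)
(B*U + q)**2 = (-2*(-3) - 4)**2 = (6 - 4)**2 = 2**2 = 4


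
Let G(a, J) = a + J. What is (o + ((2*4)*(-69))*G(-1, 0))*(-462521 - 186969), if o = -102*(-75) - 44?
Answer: -5298539420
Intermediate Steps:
G(a, J) = J + a
o = 7606 (o = 7650 - 44 = 7606)
(o + ((2*4)*(-69))*G(-1, 0))*(-462521 - 186969) = (7606 + ((2*4)*(-69))*(0 - 1))*(-462521 - 186969) = (7606 + (8*(-69))*(-1))*(-649490) = (7606 - 552*(-1))*(-649490) = (7606 + 552)*(-649490) = 8158*(-649490) = -5298539420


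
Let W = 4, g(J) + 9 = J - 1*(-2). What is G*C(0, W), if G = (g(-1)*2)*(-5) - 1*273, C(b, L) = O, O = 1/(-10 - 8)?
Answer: 193/18 ≈ 10.722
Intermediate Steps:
g(J) = -7 + J (g(J) = -9 + (J - 1*(-2)) = -9 + (J + 2) = -9 + (2 + J) = -7 + J)
O = -1/18 (O = 1/(-18) = -1/18 ≈ -0.055556)
C(b, L) = -1/18
G = -193 (G = ((-7 - 1)*2)*(-5) - 1*273 = -8*2*(-5) - 273 = -16*(-5) - 273 = 80 - 273 = -193)
G*C(0, W) = -193*(-1/18) = 193/18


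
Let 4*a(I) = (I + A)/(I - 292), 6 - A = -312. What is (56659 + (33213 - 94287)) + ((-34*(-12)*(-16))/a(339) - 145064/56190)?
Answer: -12891281981/2050935 ≈ -6285.6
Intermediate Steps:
A = 318 (A = 6 - 1*(-312) = 6 + 312 = 318)
a(I) = (318 + I)/(4*(-292 + I)) (a(I) = ((I + 318)/(I - 292))/4 = ((318 + I)/(-292 + I))/4 = (318 + I)/(4*(-292 + I)))
(56659 + (33213 - 94287)) + ((-34*(-12)*(-16))/a(339) - 145064/56190) = (56659 + (33213 - 94287)) + ((-34*(-12)*(-16))/(((318 + 339)/(4*(-292 + 339)))) - 145064/56190) = (56659 - 61074) + ((408*(-16))/(((¼)*657/47)) - 145064*1/56190) = -4415 + (-6528/((¼)*(1/47)*657) - 72532/28095) = -4415 + (-6528/657/188 - 72532/28095) = -4415 + (-6528*188/657 - 72532/28095) = -4415 + (-409088/219 - 72532/28095) = -4415 - 3836403956/2050935 = -12891281981/2050935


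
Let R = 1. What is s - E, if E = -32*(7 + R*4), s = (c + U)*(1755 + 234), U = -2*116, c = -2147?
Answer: -4731479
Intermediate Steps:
U = -232
s = -4731831 (s = (-2147 - 232)*(1755 + 234) = -2379*1989 = -4731831)
E = -352 (E = -32*(7 + 1*4) = -32*(7 + 4) = -32*11 = -352)
s - E = -4731831 - 1*(-352) = -4731831 + 352 = -4731479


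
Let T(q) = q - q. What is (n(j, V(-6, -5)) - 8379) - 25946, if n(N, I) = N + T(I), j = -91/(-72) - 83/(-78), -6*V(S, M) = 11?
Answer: -32126021/936 ≈ -34323.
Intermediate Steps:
T(q) = 0
V(S, M) = -11/6 (V(S, M) = -⅙*11 = -11/6)
j = 2179/936 (j = -91*(-1/72) - 83*(-1/78) = 91/72 + 83/78 = 2179/936 ≈ 2.3280)
n(N, I) = N (n(N, I) = N + 0 = N)
(n(j, V(-6, -5)) - 8379) - 25946 = (2179/936 - 8379) - 25946 = -7840565/936 - 25946 = -32126021/936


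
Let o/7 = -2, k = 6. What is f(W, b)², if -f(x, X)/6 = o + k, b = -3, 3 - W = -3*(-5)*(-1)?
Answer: 2304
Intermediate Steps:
W = 18 (W = 3 - (-3*(-5))*(-1) = 3 - 15*(-1) = 3 - 1*(-15) = 3 + 15 = 18)
o = -14 (o = 7*(-2) = -14)
f(x, X) = 48 (f(x, X) = -6*(-14 + 6) = -6*(-8) = 48)
f(W, b)² = 48² = 2304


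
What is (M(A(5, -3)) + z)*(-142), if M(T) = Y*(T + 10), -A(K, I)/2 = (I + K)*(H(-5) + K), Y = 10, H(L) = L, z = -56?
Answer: -6248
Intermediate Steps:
A(K, I) = -2*(-5 + K)*(I + K) (A(K, I) = -2*(I + K)*(-5 + K) = -2*(-5 + K)*(I + K))
M(T) = 100 + 10*T (M(T) = 10*(T + 10) = 10*(10 + T) = 100 + 10*T)
(M(A(5, -3)) + z)*(-142) = ((100 + 10*(-2*5**2 + 10*(-3) + 10*5 - 2*(-3)*5)) - 56)*(-142) = ((100 + 10*(-2*25 - 30 + 50 + 30)) - 56)*(-142) = ((100 + 10*(-50 - 30 + 50 + 30)) - 56)*(-142) = ((100 + 10*0) - 56)*(-142) = ((100 + 0) - 56)*(-142) = (100 - 56)*(-142) = 44*(-142) = -6248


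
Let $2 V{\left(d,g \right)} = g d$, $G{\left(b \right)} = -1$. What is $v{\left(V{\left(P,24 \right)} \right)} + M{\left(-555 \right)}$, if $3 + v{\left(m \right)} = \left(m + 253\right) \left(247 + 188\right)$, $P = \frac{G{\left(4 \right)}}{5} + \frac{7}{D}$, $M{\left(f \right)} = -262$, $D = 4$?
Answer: $117881$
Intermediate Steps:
$P = \frac{31}{20}$ ($P = - \frac{1}{5} + \frac{7}{4} = \frac{31}{20} \approx 1.55$)
$V{\left(d,g \right)} = \frac{d g}{2}$ ($V{\left(d,g \right)} = \frac{g d}{2} = \frac{d g}{2}$)
$v{\left(m \right)} = 110052 + 435 m$ ($v{\left(m \right)} = -3 + \left(m + 253\right) \left(247 + 188\right) = -3 + \left(253 + m\right) 435 = -3 + \left(110055 + 435 m\right) = 110052 + 435 m$)
$v{\left(V{\left(P,24 \right)} \right)} + M{\left(-555 \right)} = \left(110052 + 435 \cdot \frac{1}{2} \cdot \frac{31}{20} \cdot 24\right) - 262 = \left(110052 + 435 \cdot \frac{93}{5}\right) - 262 = \left(110052 + 8091\right) - 262 = 118143 - 262 = 117881$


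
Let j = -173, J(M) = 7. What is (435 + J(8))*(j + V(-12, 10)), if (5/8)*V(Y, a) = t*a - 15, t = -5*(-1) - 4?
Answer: -80002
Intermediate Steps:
t = 1 (t = 5 - 4 = 1)
V(Y, a) = -24 + 8*a/5 (V(Y, a) = 8*(1*a - 15)/5 = 8*(a - 15)/5 = 8*(-15 + a)/5 = -24 + 8*a/5)
(435 + J(8))*(j + V(-12, 10)) = (435 + 7)*(-173 + (-24 + (8/5)*10)) = 442*(-173 + (-24 + 16)) = 442*(-173 - 8) = 442*(-181) = -80002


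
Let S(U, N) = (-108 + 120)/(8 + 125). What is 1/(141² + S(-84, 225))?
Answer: 133/2644185 ≈ 5.0299e-5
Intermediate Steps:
S(U, N) = 12/133
1/(141² + S(-84, 225)) = 1/(141² + 12/133) = 1/(19881 + 12/133) = 1/(2644185/133) = 133/2644185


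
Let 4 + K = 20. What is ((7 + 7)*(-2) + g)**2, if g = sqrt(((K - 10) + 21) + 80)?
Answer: (-28 + sqrt(107))**2 ≈ 311.73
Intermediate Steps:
K = 16 (K = -4 + 20 = 16)
g = sqrt(107) (g = sqrt(((16 - 10) + 21) + 80) = sqrt((6 + 21) + 80) = sqrt(27 + 80) = sqrt(107) ≈ 10.344)
((7 + 7)*(-2) + g)**2 = ((7 + 7)*(-2) + sqrt(107))**2 = (14*(-2) + sqrt(107))**2 = (-28 + sqrt(107))**2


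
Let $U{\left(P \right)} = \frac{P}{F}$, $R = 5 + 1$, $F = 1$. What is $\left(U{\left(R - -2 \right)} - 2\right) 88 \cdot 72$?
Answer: $38016$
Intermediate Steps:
$R = 6$
$U{\left(P \right)} = P$ ($U{\left(P \right)} = \frac{P}{1} = P 1 = P$)
$\left(U{\left(R - -2 \right)} - 2\right) 88 \cdot 72 = \left(\left(6 - -2\right) - 2\right) 88 \cdot 72 = \left(\left(6 + 2\right) - 2\right) 88 \cdot 72 = \left(8 - 2\right) 88 \cdot 72 = 6 \cdot 88 \cdot 72 = 528 \cdot 72 = 38016$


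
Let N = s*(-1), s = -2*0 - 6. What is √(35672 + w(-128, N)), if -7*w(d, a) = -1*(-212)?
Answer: 2*√436611/7 ≈ 188.79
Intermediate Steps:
s = -6 (s = 0 - 6 = -6)
N = 6 (N = -6*(-1) = 6)
w(d, a) = -212/7 (w(d, a) = -(-1)*(-212)/7 = -⅐*212 = -212/7)
√(35672 + w(-128, N)) = √(35672 - 212/7) = √(249492/7) = 2*√436611/7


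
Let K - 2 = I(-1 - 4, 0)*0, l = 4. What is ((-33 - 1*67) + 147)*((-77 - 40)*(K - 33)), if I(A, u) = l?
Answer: 170469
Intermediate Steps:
I(A, u) = 4
K = 2 (K = 2 + 4*0 = 2 + 0 = 2)
((-33 - 1*67) + 147)*((-77 - 40)*(K - 33)) = ((-33 - 1*67) + 147)*((-77 - 40)*(2 - 33)) = ((-33 - 67) + 147)*(-117*(-31)) = (-100 + 147)*3627 = 47*3627 = 170469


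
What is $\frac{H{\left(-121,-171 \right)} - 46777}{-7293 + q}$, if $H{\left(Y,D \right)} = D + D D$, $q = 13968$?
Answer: $- \frac{17707}{6675} \approx -2.6527$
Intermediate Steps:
$H{\left(Y,D \right)} = D + D^{2}$
$\frac{H{\left(-121,-171 \right)} - 46777}{-7293 + q} = \frac{- 171 \left(1 - 171\right) - 46777}{-7293 + 13968} = \frac{\left(-171\right) \left(-170\right) - 46777}{6675} = \left(29070 - 46777\right) \frac{1}{6675} = \left(-17707\right) \frac{1}{6675} = - \frac{17707}{6675}$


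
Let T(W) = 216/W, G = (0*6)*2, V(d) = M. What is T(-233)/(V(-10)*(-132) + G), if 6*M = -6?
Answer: -18/2563 ≈ -0.0070230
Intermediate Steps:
M = -1 (M = (1/6)*(-6) = -1)
V(d) = -1
G = 0 (G = 0*2 = 0)
T(-233)/(V(-10)*(-132) + G) = (216/(-233))/(-1*(-132) + 0) = (216*(-1/233))/(132 + 0) = -216/233/132 = -216/233*1/132 = -18/2563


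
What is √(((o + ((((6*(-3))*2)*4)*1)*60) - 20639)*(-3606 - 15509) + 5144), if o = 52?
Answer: √558679249 ≈ 23636.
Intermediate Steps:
√(((o + ((((6*(-3))*2)*4)*1)*60) - 20639)*(-3606 - 15509) + 5144) = √(((52 + ((((6*(-3))*2)*4)*1)*60) - 20639)*(-3606 - 15509) + 5144) = √(((52 + ((-18*2*4)*1)*60) - 20639)*(-19115) + 5144) = √(((52 + (-36*4*1)*60) - 20639)*(-19115) + 5144) = √(((52 - 144*1*60) - 20639)*(-19115) + 5144) = √(((52 - 144*60) - 20639)*(-19115) + 5144) = √(((52 - 8640) - 20639)*(-19115) + 5144) = √((-8588 - 20639)*(-19115) + 5144) = √(-29227*(-19115) + 5144) = √(558674105 + 5144) = √558679249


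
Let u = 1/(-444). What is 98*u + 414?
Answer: 91859/222 ≈ 413.78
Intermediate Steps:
u = -1/444 ≈ -0.0022523
98*u + 414 = 98*(-1/444) + 414 = -49/222 + 414 = 91859/222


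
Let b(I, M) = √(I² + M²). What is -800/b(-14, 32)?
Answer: -80*√305/61 ≈ -22.904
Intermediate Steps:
-800/b(-14, 32) = -800/√((-14)² + 32²) = -800/√(196 + 1024) = -800*√305/610 = -80*√305/61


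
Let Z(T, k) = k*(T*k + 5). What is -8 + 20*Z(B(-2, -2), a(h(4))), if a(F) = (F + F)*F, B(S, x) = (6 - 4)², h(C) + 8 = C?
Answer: 85112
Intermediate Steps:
h(C) = -8 + C
B(S, x) = 4 (B(S, x) = 2² = 4)
a(F) = 2*F² (a(F) = (2*F)*F = 2*F²)
Z(T, k) = k*(5 + T*k)
-8 + 20*Z(B(-2, -2), a(h(4))) = -8 + 20*((2*(-8 + 4)²)*(5 + 4*(2*(-8 + 4)²))) = -8 + 20*((2*(-4)²)*(5 + 4*(2*(-4)²))) = -8 + 20*((2*16)*(5 + 4*(2*16))) = -8 + 20*(32*(5 + 4*32)) = -8 + 20*(32*(5 + 128)) = -8 + 20*(32*133) = -8 + 20*4256 = -8 + 85120 = 85112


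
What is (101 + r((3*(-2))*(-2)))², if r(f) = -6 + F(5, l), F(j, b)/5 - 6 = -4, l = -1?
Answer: 11025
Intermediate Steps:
F(j, b) = 10 (F(j, b) = 30 + 5*(-4) = 30 - 20 = 10)
r(f) = 4 (r(f) = -6 + 10 = 4)
(101 + r((3*(-2))*(-2)))² = (101 + 4)² = 105² = 11025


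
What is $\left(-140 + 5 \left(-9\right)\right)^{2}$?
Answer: $34225$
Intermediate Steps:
$\left(-140 + 5 \left(-9\right)\right)^{2} = \left(-140 - 45\right)^{2} = \left(-185\right)^{2} = 34225$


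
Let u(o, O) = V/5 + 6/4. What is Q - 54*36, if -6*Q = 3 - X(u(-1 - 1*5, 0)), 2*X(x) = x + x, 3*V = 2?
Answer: -349961/180 ≈ -1944.2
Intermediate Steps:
V = ⅔ (V = (⅓)*2 = ⅔ ≈ 0.66667)
u(o, O) = 49/30 (u(o, O) = (⅔)/5 + 6/4 = (⅔)*(⅕) + 6*(¼) = 2/15 + 3/2 = 49/30)
X(x) = x (X(x) = (x + x)/2 = (2*x)/2 = x)
Q = -41/180 (Q = -(3 - 1*49/30)/6 = -(3 - 49/30)/6 = -⅙*41/30 = -41/180 ≈ -0.22778)
Q - 54*36 = -41/180 - 54*36 = -41/180 - 1944 = -349961/180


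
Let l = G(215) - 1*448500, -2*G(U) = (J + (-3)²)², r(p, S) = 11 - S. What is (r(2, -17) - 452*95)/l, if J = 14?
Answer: 85824/897529 ≈ 0.095623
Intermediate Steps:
G(U) = -529/2 (G(U) = -(14 + (-3)²)²/2 = -(14 + 9)²/2 = -½*23² = -½*529 = -529/2)
l = -897529/2 (l = -529/2 - 1*448500 = -529/2 - 448500 = -897529/2 ≈ -4.4876e+5)
(r(2, -17) - 452*95)/l = ((11 - 1*(-17)) - 452*95)/(-897529/2) = ((11 + 17) - 42940)*(-2/897529) = (28 - 42940)*(-2/897529) = -42912*(-2/897529) = 85824/897529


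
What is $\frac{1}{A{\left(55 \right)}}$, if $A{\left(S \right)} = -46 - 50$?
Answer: $- \frac{1}{96} \approx -0.010417$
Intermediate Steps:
$A{\left(S \right)} = -96$
$\frac{1}{A{\left(55 \right)}} = \frac{1}{-96} = - \frac{1}{96}$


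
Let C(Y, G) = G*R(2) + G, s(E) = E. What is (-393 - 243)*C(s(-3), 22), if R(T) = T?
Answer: -41976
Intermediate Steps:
C(Y, G) = 3*G (C(Y, G) = G*2 + G = 2*G + G = 3*G)
(-393 - 243)*C(s(-3), 22) = (-393 - 243)*(3*22) = -636*66 = -41976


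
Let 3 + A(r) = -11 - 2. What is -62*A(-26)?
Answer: 992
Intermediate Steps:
A(r) = -16 (A(r) = -3 + (-11 - 2) = -3 - 13 = -16)
-62*A(-26) = -62*(-16) = 992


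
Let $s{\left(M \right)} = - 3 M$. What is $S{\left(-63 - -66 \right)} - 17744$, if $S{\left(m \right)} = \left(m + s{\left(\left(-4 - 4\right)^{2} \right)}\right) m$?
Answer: $-18311$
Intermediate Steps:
$S{\left(m \right)} = m \left(-192 + m\right)$ ($S{\left(m \right)} = \left(m - 3 \left(-4 - 4\right)^{2}\right) m = \left(m - 3 \left(-8\right)^{2}\right) m = \left(m - 192\right) m = \left(-192 + m\right) m = m \left(-192 + m\right)$)
$S{\left(-63 - -66 \right)} - 17744 = \left(-63 - -66\right) \left(-192 - -3\right) - 17744 = \left(-63 + 66\right) \left(-192 + \left(-63 + 66\right)\right) - 17744 = 3 \left(-192 + 3\right) - 17744 = 3 \left(-189\right) - 17744 = -567 - 17744 = -18311$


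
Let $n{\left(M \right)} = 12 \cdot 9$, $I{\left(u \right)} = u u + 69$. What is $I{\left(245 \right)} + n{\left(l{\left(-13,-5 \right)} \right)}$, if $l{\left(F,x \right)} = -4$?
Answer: $60202$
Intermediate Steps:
$I{\left(u \right)} = 69 + u^{2}$ ($I{\left(u \right)} = u^{2} + 69 = 69 + u^{2}$)
$n{\left(M \right)} = 108$
$I{\left(245 \right)} + n{\left(l{\left(-13,-5 \right)} \right)} = \left(69 + 245^{2}\right) + 108 = \left(69 + 60025\right) + 108 = 60094 + 108 = 60202$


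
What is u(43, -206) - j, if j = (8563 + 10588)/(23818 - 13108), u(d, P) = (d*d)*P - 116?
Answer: -4080636251/10710 ≈ -3.8101e+5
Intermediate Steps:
u(d, P) = -116 + P*d² (u(d, P) = d²*P - 116 = P*d² - 116 = -116 + P*d²)
j = 19151/10710 ≈ 1.7881
u(43, -206) - j = (-116 - 206*43²) - 1*19151/10710 = (-116 - 206*1849) - 19151/10710 = (-116 - 380894) - 19151/10710 = -381010 - 19151/10710 = -4080636251/10710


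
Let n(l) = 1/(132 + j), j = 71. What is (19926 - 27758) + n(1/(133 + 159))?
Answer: -1589895/203 ≈ -7832.0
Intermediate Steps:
n(l) = 1/203 (n(l) = 1/(132 + 71) = 1/203)
(19926 - 27758) + n(1/(133 + 159)) = (19926 - 27758) + 1/203 = -7832 + 1/203 = -1589895/203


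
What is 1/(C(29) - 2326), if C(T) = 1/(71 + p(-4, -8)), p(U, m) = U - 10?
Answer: -57/132581 ≈ -0.00042993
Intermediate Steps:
p(U, m) = -10 + U
C(T) = 1/57 (C(T) = 1/(71 + (-10 - 4)) = 1/(71 - 14) = 1/57)
1/(C(29) - 2326) = 1/(1/57 - 2326) = 1/(-132581/57) = -57/132581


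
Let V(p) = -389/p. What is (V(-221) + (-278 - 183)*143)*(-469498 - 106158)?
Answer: 8386498547664/221 ≈ 3.7948e+10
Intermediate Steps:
(V(-221) + (-278 - 183)*143)*(-469498 - 106158) = (-389/(-221) + (-278 - 183)*143)*(-469498 - 106158) = (-389*(-1/221) - 461*143)*(-575656) = (389/221 - 65923)*(-575656) = -14568594/221*(-575656) = 8386498547664/221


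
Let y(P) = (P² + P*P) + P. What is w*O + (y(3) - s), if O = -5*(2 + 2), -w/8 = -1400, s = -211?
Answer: -223768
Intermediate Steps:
y(P) = P + 2*P² (y(P) = (P² + P²) + P = 2*P² + P = P + 2*P²)
w = 11200 (w = -8*(-1400) = 11200)
O = -20 (O = -5*4 = -20)
w*O + (y(3) - s) = 11200*(-20) + (3*(1 + 2*3) - 1*(-211)) = -224000 + (3*(1 + 6) + 211) = -224000 + (3*7 + 211) = -224000 + (21 + 211) = -224000 + 232 = -223768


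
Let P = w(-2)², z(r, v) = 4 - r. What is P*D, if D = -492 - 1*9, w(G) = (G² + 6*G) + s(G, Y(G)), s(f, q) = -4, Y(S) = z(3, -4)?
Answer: -72144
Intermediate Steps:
Y(S) = 1 (Y(S) = 4 - 1*3 = 4 - 3 = 1)
w(G) = -4 + G² + 6*G (w(G) = (G² + 6*G) - 4 = -4 + G² + 6*G)
P = 144 (P = (-4 + (-2)² + 6*(-2))² = (-4 + 4 - 12)² = (-12)² = 144)
D = -501 (D = -492 - 9 = -501)
P*D = 144*(-501) = -72144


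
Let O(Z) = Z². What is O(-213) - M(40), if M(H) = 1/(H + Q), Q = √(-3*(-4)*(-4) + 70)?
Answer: 35796121/789 + √22/1578 ≈ 45369.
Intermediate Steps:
Q = √22 (Q = √(12*(-4) + 70) = √(-48 + 70) = √22 ≈ 4.6904)
M(H) = 1/(H + √22)
O(-213) - M(40) = (-213)² - 1/(40 + √22) = 45369 - 1/(40 + √22)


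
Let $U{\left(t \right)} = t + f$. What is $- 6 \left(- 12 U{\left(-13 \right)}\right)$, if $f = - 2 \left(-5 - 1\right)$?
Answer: $-72$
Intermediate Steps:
$f = 12$ ($f = \left(-2\right) \left(-6\right) = 12$)
$U{\left(t \right)} = 12 + t$ ($U{\left(t \right)} = t + 12 = 12 + t$)
$- 6 \left(- 12 U{\left(-13 \right)}\right) = - 6 \left(- 12 \left(12 - 13\right)\right) = - 6 \left(\left(-12\right) \left(-1\right)\right) = \left(-6\right) 12 = -72$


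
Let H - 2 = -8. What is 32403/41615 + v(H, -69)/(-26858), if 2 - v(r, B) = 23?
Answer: 124450527/159670810 ≈ 0.77942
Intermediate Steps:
H = -6 (H = 2 - 8 = -6)
v(r, B) = -21 (v(r, B) = 2 - 1*23 = 2 - 23 = -21)
32403/41615 + v(H, -69)/(-26858) = 32403/41615 - 21/(-26858) = 32403*(1/41615) - 21*(-1/26858) = 4629/5945 + 21/26858 = 124450527/159670810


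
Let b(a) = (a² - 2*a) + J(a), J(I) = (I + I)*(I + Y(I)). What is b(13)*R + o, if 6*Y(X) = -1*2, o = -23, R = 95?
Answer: 134546/3 ≈ 44849.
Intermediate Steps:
Y(X) = -⅓ (Y(X) = (-1*2)/6 = (⅙)*(-2) = -⅓)
J(I) = 2*I*(-⅓ + I) (J(I) = (I + I)*(I - ⅓) = (2*I)*(-⅓ + I) = 2*I*(-⅓ + I))
b(a) = a² - 2*a + 2*a*(-1 + 3*a)/3 (b(a) = (a² - 2*a) + 2*a*(-1 + 3*a)/3 = a² - 2*a + 2*a*(-1 + 3*a)/3)
b(13)*R + o = ((⅓)*13*(-8 + 9*13))*95 - 23 = ((⅓)*13*(-8 + 117))*95 - 23 = ((⅓)*13*109)*95 - 23 = (1417/3)*95 - 23 = 134615/3 - 23 = 134546/3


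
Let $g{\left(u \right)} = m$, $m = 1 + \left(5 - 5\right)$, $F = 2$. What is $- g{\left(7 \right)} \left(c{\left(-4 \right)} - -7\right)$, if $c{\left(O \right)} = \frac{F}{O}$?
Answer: $- \frac{13}{2} \approx -6.5$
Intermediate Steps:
$m = 1$ ($m = 1 + 0 = 1$)
$c{\left(O \right)} = \frac{2}{O}$
$g{\left(u \right)} = 1$
$- g{\left(7 \right)} \left(c{\left(-4 \right)} - -7\right) = \left(-1\right) 1 \left(\frac{2}{-4} - -7\right) = - (2 \left(- \frac{1}{4}\right) + 7) = - (- \frac{1}{2} + 7) = \left(-1\right) \frac{13}{2} = - \frac{13}{2}$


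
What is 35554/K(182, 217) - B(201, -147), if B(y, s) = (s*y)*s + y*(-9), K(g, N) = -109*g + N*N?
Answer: -118312906046/27251 ≈ -4.3416e+6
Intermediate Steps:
K(g, N) = N**2 - 109*g (K(g, N) = -109*g + N**2 = N**2 - 109*g)
B(y, s) = -9*y + y*s**2 (B(y, s) = y*s**2 - 9*y = -9*y + y*s**2)
35554/K(182, 217) - B(201, -147) = 35554/(217**2 - 109*182) - 201*(-9 + (-147)**2) = 35554/(47089 - 19838) - 201*(-9 + 21609) = 35554/27251 - 201*21600 = 35554*(1/27251) - 1*4341600 = 35554/27251 - 4341600 = -118312906046/27251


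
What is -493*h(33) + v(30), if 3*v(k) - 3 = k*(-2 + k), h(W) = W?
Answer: -15988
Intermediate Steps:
v(k) = 1 + k*(-2 + k)/3 (v(k) = 1 + (k*(-2 + k))/3 = 1 + k*(-2 + k)/3)
-493*h(33) + v(30) = -493*33 + (1 - ⅔*30 + (⅓)*30²) = -16269 + (1 - 20 + (⅓)*900) = -16269 + (1 - 20 + 300) = -16269 + 281 = -15988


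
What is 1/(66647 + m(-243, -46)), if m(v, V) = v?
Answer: 1/66404 ≈ 1.5059e-5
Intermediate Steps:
1/(66647 + m(-243, -46)) = 1/(66647 - 243) = 1/66404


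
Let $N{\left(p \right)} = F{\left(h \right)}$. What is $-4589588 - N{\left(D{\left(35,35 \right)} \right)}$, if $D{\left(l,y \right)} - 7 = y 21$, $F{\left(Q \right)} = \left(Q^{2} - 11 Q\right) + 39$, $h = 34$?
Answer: $-4590409$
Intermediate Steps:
$F{\left(Q \right)} = 39 + Q^{2} - 11 Q$
$D{\left(l,y \right)} = 7 + 21 y$ ($D{\left(l,y \right)} = 7 + y 21 = 7 + 21 y$)
$N{\left(p \right)} = 821$ ($N{\left(p \right)} = 39 + 34^{2} - 374 = 39 + 1156 - 374 = 821$)
$-4589588 - N{\left(D{\left(35,35 \right)} \right)} = -4589588 - 821 = -4590409$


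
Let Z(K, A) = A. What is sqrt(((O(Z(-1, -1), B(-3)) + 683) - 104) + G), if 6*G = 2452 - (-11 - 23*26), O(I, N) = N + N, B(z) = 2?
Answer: sqrt(39354)/6 ≈ 33.063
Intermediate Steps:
O(I, N) = 2*N
G = 3061/6 (G = (2452 - (-11 - 23*26))/6 = (2452 - (-11 - 598))/6 = (2452 - 1*(-609))/6 = (2452 + 609)/6 = (1/6)*3061 = 3061/6 ≈ 510.17)
sqrt(((O(Z(-1, -1), B(-3)) + 683) - 104) + G) = sqrt(((2*2 + 683) - 104) + 3061/6) = sqrt(((4 + 683) - 104) + 3061/6) = sqrt((687 - 104) + 3061/6) = sqrt(583 + 3061/6) = sqrt(6559/6) = sqrt(39354)/6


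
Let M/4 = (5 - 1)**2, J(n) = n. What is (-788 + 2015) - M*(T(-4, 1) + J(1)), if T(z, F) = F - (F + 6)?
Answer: 1547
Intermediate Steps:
T(z, F) = -6 (T(z, F) = F - (6 + F) = F + (-6 - F) = -6)
M = 64 (M = 4*(5 - 1)**2 = 4*4**2 = 4*16 = 64)
(-788 + 2015) - M*(T(-4, 1) + J(1)) = (-788 + 2015) - 64*(-6 + 1) = 1227 - 64*(-5) = 1227 - 1*(-320) = 1227 + 320 = 1547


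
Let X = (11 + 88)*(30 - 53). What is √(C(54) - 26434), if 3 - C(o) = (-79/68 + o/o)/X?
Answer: I*√145468717987/2346 ≈ 162.58*I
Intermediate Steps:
X = -2277 (X = 99*(-23) = -2277)
C(o) = 42227/14076 (C(o) = 3 - (-79/68 + o/o)/(-2277) = 3 - (-79*1/68 + 1)*(-1)/2277 = 3 - (-79/68 + 1)*(-1)/2277 = 3 - (-11)*(-1)/(68*2277) = 3 - 1*1/14076 = 3 - 1/14076 = 42227/14076)
√(C(54) - 26434) = √(42227/14076 - 26434) = √(-372042757/14076) = I*√145468717987/2346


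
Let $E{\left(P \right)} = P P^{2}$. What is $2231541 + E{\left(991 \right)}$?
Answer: $975473812$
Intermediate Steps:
$E{\left(P \right)} = P^{3}$
$2231541 + E{\left(991 \right)} = 2231541 + 991^{3} = 2231541 + 973242271 = 975473812$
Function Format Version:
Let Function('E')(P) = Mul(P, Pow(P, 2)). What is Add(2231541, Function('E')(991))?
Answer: 975473812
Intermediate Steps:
Function('E')(P) = Pow(P, 3)
Add(2231541, Function('E')(991)) = Add(2231541, Pow(991, 3)) = Add(2231541, 973242271) = 975473812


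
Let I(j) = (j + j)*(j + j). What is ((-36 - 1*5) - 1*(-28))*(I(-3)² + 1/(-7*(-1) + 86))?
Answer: -1566877/93 ≈ -16848.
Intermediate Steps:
I(j) = 4*j² (I(j) = (2*j)*(2*j) = 4*j²)
((-36 - 1*5) - 1*(-28))*(I(-3)² + 1/(-7*(-1) + 86)) = ((-36 - 1*5) - 1*(-28))*((4*(-3)²)² + 1/(-7*(-1) + 86)) = ((-36 - 5) + 28)*((4*9)² + 1/(7 + 86)) = (-41 + 28)*(36² + 1/93) = -13*(1296 + 1/93) = -13*120529/93 = -1566877/93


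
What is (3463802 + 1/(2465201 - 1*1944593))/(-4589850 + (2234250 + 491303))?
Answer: -1803283031617/970567932576 ≈ -1.8580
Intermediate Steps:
(3463802 + 1/(2465201 - 1*1944593))/(-4589850 + (2234250 + 491303)) = (3463802 + 1/(2465201 - 1944593))/(-4589850 + 2725553) = (3463802 + 1/520608)/(-1864297) = (3463802 + 1/520608)*(-1/1864297) = (1803283031617/520608)*(-1/1864297) = -1803283031617/970567932576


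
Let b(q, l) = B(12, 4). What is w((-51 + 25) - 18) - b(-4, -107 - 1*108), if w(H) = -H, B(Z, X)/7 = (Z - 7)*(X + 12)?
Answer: -516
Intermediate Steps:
B(Z, X) = 7*(-7 + Z)*(12 + X) (B(Z, X) = 7*((Z - 7)*(X + 12)) = 7*((-7 + Z)*(12 + X)) = 7*(-7 + Z)*(12 + X))
b(q, l) = 560 (b(q, l) = -588 - 49*4 + 84*12 + 7*4*12 = -588 - 196 + 1008 + 336 = 560)
w((-51 + 25) - 18) - b(-4, -107 - 1*108) = -((-51 + 25) - 18) - 1*560 = -(-26 - 18) - 560 = -1*(-44) - 560 = 44 - 560 = -516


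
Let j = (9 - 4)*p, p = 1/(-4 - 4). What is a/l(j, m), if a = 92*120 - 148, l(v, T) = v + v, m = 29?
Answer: -43568/5 ≈ -8713.6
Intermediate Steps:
p = -⅛ (p = 1/(-8) = -⅛ ≈ -0.12500)
j = -5/8 (j = (9 - 4)*(-⅛) = 5*(-⅛) = -5/8 ≈ -0.62500)
l(v, T) = 2*v
a = 10892 (a = 11040 - 148 = 10892)
a/l(j, m) = 10892/((2*(-5/8))) = 10892/(-5/4) = 10892*(-⅘) = -43568/5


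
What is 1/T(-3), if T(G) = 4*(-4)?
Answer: -1/16 ≈ -0.062500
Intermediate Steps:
T(G) = -16
1/T(-3) = 1/(-16) = -1/16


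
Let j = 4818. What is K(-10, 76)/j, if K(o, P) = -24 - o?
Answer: -7/2409 ≈ -0.0029058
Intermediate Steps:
K(-10, 76)/j = (-24 - 1*(-10))/4818 = (-24 + 10)*(1/4818) = -14*1/4818 = -7/2409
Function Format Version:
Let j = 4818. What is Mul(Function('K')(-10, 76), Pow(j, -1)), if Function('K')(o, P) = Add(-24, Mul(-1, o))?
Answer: Rational(-7, 2409) ≈ -0.0029058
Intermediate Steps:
Mul(Function('K')(-10, 76), Pow(j, -1)) = Mul(Add(-24, Mul(-1, -10)), Pow(4818, -1)) = Mul(Add(-24, 10), Rational(1, 4818)) = Mul(-14, Rational(1, 4818)) = Rational(-7, 2409)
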